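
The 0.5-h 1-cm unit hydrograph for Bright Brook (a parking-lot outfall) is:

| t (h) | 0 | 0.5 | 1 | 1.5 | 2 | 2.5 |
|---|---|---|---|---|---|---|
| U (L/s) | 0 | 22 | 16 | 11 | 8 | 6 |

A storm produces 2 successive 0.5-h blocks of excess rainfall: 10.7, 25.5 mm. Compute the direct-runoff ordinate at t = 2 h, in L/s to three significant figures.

By discrete convolution, Q_j = Σ (P_i / 10 mm) · U_{j−i}.
At t = 2 h (j=4): Q = (10.7/10)·8 + (25.5/10)·11 = 36.6 L/s.

Q ≈ 36.6 L/s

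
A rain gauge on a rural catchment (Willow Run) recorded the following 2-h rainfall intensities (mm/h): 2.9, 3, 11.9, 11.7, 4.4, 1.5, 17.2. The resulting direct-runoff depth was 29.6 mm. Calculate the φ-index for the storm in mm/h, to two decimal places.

φ ≈ 8.67 mm/h

Only the 3 blocks with intensity above φ contribute runoff: 11.9, 11.7, 17.2 mm/h.
Σ(I−φ)·Δt = d  ⇒  (11.9+11.7+17.2 − 3φ)·2 = 29.6
φ = (40.80 − 29.6/2) / 3 = 8.67 mm/h.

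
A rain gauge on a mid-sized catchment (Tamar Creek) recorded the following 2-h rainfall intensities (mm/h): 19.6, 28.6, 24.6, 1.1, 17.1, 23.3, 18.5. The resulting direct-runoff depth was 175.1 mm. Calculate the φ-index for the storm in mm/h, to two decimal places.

φ ≈ 7.36 mm/h

Only the 6 blocks with intensity above φ contribute runoff: 19.6, 28.6, 24.6, 17.1, 23.3, 18.5 mm/h.
Σ(I−φ)·Δt = d  ⇒  (19.6+28.6+24.6+17.1+23.3+18.5 − 6φ)·2 = 175.1
φ = (131.7 − 175.1/2) / 6 = 7.36 mm/h.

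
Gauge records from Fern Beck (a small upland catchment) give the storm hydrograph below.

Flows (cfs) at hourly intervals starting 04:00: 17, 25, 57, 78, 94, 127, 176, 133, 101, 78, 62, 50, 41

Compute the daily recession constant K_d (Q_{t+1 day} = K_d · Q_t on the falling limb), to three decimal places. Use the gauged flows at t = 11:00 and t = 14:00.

Between t = 11:00 and t = 14:00 the flow falls from 133 to 62 cfs over 3×1 h = 3 h.
Per-interval ratio K = (62/133)^(1/3) = 0.7754; K_d = K^(24/1) = 0.002.

K_d ≈ 0.002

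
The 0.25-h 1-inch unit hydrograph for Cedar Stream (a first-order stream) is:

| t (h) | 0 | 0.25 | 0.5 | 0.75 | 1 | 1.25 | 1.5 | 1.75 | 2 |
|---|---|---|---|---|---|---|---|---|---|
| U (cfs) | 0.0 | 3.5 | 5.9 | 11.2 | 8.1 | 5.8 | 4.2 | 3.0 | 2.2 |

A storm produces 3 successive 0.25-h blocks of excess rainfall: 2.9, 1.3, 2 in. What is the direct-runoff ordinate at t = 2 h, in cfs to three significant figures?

Q ≈ 18.7 cfs

By discrete convolution, Q_j = Σ (P_i / 1 in) · U_{j−i}.
At t = 2 h (j=8): Q = (2.9/1)·2.2 + (1.3/1)·3.0 + (2/1)·4.2 = 18.7 cfs.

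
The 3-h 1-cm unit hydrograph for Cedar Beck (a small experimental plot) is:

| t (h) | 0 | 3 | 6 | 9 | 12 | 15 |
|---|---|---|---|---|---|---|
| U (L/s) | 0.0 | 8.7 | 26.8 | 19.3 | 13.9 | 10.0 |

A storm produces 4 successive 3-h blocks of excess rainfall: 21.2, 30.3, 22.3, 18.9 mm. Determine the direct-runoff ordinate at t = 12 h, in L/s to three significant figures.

Q ≈ 164 L/s

By discrete convolution, Q_j = Σ (P_i / 10 mm) · U_{j−i}.
At t = 12 h (j=4): Q = (21.2/10)·13.9 + (30.3/10)·19.3 + (22.3/10)·26.8 + (18.9/10)·8.7 = 164 L/s.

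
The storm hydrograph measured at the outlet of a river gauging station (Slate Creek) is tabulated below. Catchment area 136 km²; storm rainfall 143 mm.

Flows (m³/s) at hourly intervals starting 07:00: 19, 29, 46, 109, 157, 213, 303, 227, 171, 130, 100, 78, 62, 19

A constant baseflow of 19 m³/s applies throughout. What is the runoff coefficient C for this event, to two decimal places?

ΣQ_DR = 1397 m³/s; V = ΣQ_DR·Δt = 5.029 × 10^6 m³.
Runoff depth d = V / A = 36.98 mm.
C = d / P = 36.98 / 143 = 0.26.

C ≈ 0.26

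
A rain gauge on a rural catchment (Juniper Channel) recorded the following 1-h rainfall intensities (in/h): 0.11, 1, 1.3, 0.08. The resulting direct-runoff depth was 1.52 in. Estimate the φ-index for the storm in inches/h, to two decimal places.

Only the 2 blocks with intensity above φ contribute runoff: 1, 1.3 in/h.
Σ(I−φ)·Δt = d  ⇒  (1+1.3 − 2φ)·1 = 1.52
φ = (2.300 − 1.52/1) / 2 = 0.39 in/h.

φ ≈ 0.39 in/h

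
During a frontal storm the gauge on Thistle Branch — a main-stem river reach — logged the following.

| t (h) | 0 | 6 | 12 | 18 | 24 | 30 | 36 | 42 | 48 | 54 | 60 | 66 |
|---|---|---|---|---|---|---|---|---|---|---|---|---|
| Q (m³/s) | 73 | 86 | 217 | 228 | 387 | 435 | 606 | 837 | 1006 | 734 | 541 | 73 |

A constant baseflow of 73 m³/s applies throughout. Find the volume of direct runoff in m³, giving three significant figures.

V ≈ 9.39 × 10^7 m³

Direct-runoff ordinates (Q − Q_b): 0.0, 13.0, 144.0, 155.0, 314.0, 362.0, 533.0, 764.0, 933.0, 661.0, 468.0, 0.0 m³/s.
ΣQ_DR = 4347 m³/s.
With Δt = 6 h = 21600 s, V = ΣQ_DR · Δt = 4347 × 21600 = 9.39 × 10^7 m³.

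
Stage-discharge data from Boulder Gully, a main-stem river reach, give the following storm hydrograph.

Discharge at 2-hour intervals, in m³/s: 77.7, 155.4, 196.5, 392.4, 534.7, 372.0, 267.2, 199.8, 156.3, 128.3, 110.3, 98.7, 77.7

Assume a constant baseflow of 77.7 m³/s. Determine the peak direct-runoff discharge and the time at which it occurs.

Q_p = 457.0 m³/s at t = 8 h

Subtracting baseflow gives direct-runoff ordinates: 0.0, 77.7, 118.8, 314.7, 457.0, 294.3, 189.5, 122.1, 78.6, 50.6, 32.6, 21.0, 0.0 m³/s.
The maximum is 457.0 m³/s, occurring at the reading for t = 8 h.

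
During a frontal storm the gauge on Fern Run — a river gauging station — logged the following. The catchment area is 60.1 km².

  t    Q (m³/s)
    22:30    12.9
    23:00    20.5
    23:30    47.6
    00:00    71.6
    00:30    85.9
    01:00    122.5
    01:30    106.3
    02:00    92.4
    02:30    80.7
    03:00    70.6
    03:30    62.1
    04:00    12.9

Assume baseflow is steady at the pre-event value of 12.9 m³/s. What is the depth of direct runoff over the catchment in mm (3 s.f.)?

d ≈ 18.9 mm

Direct runoff: 0.0, 7.6, 34.7, 58.7, 73.0, 109.6, 93.4, 79.5, 67.8, 57.7, 49.2, 0.0 m³/s; ΣQ_DR = 631.2 m³/s.
V = ΣQ_DR · Δt = 631.2 × 1800 s = 1.136 × 10^6 m³.
Over A = 60.1 km², depth = V / A = 18.9 mm.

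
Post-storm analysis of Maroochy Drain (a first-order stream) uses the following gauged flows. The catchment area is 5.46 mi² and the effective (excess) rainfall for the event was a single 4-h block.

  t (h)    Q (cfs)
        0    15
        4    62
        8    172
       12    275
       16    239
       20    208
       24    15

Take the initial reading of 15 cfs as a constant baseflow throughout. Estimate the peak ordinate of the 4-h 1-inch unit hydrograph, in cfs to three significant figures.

U_p ≈ 260 cfs

Direct runoff: 0.0, 47.0, 157.0, 260.0, 224.0, 193.0, 0.0 cfs; ΣQ_DR = 881.0 cfs, peak = 260.0 cfs.
Runoff depth d = ΣQ_DR·Δt / A = 881.0 × 14400 / (5.46 mi²) = 1.000 in.
The 1-inch UH is the DRH scaled by (1 in)/d, so U_p = 260.0 × 1/1.000 = 260 cfs.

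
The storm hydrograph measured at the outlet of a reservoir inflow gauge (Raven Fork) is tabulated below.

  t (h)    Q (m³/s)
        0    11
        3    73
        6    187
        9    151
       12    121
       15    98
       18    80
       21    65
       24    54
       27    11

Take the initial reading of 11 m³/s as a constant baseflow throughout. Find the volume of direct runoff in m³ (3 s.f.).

V ≈ 8.00 × 10^6 m³

Direct-runoff ordinates (Q − Q_b): 0.0, 62.0, 176.0, 140.0, 110.0, 87.0, 69.0, 54.0, 43.0, 0.0 m³/s.
ΣQ_DR = 741.0 m³/s.
With Δt = 3 h = 10800 s, V = ΣQ_DR · Δt = 741.0 × 10800 = 8.00 × 10^6 m³.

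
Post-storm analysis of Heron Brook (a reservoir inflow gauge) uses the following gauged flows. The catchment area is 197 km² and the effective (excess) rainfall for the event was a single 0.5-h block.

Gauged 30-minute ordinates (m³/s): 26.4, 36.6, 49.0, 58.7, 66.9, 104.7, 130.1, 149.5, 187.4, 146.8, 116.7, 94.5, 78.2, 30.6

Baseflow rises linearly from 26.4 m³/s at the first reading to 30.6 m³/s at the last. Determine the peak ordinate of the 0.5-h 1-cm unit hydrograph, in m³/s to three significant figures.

Direct runoff: 0.00, 9.88, 21.95, 31.33, 39.21, 76.68, 101.76, 120.84, 158.42, 117.49, 87.07, 64.55, 47.92, 0.00 m³/s; ΣQ_DR = 877.1 m³/s, peak = 158.42 m³/s.
Runoff depth d = ΣQ_DR·Δt / A = 877.1 × 1800 / (197 km²) = 8.014 mm.
The 1-cm UH is the DRH scaled by (10 mm)/d, so U_p = 158.42 × 10/8.014 = 198 m³/s.

U_p ≈ 198 m³/s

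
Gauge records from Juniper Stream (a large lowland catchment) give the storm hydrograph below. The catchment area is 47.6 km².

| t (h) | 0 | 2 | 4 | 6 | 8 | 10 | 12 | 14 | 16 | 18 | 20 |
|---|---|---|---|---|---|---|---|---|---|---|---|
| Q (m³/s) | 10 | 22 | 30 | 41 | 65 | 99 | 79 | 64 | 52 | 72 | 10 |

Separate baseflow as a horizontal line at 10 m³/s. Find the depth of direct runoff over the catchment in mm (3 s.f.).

Direct runoff: 0.0, 12.0, 20.0, 31.0, 55.0, 89.0, 69.0, 54.0, 42.0, 62.0, 0.0 m³/s; ΣQ_DR = 434.0 m³/s.
V = ΣQ_DR · Δt = 434.0 × 7200 s = 3.125 × 10^6 m³.
Over A = 47.6 km², depth = V / A = 65.6 mm.

d ≈ 65.6 mm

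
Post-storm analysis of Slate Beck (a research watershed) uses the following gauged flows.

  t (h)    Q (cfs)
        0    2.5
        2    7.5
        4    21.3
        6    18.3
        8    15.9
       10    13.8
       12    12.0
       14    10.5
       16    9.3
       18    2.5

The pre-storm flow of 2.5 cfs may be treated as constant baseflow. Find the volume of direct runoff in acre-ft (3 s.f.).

Direct-runoff ordinates (Q − Q_b): 0.0, 5.0, 18.8, 15.8, 13.4, 11.3, 9.5, 8.0, 6.8, 0.0 cfs.
ΣQ_DR = 88.60 cfs.
With Δt = 2 h = 7200 s, V = ΣQ_DR · Δt = 88.60 × 7200 = 6.38 × 10^5 ft³ = 14.6 acre-ft.

V ≈ 14.6 acre-ft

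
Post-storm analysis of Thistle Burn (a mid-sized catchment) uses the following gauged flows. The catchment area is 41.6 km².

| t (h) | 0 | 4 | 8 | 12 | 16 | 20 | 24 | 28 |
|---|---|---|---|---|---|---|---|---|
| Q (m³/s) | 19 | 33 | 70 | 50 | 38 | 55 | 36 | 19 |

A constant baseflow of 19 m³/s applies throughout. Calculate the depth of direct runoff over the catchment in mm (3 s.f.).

d ≈ 58.2 mm

Direct runoff: 0.0, 14.0, 51.0, 31.0, 19.0, 36.0, 17.0, 0.0 m³/s; ΣQ_DR = 168.0 m³/s.
V = ΣQ_DR · Δt = 168.0 × 14400 s = 2.419 × 10^6 m³.
Over A = 41.6 km², depth = V / A = 58.2 mm.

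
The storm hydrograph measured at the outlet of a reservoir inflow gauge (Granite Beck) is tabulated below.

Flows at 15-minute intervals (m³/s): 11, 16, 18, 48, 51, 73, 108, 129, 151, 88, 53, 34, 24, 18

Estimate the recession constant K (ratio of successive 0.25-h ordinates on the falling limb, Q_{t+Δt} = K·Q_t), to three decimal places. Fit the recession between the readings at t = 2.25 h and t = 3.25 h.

K ≈ 0.673

Using the recession-limb readings at t = 2.25 h and t = 3.25 h: Q falls from 88 to 18 m³/s over 4 intervals.
K = (Q₂/Q₁)^(1/4) = (18/88)^(1/4) = 0.673.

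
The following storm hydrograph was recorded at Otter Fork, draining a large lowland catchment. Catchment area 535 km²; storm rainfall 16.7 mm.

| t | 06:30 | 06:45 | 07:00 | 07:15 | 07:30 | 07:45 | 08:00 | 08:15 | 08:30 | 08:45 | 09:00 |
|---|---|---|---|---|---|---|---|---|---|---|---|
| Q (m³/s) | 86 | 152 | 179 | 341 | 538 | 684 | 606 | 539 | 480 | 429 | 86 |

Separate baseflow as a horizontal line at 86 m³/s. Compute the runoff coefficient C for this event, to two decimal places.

ΣQ_DR = 3174 m³/s; V = ΣQ_DR·Δt = 2.857 × 10^6 m³.
Runoff depth d = V / A = 5.339 mm.
C = d / P = 5.339 / 16.7 = 0.32.

C ≈ 0.32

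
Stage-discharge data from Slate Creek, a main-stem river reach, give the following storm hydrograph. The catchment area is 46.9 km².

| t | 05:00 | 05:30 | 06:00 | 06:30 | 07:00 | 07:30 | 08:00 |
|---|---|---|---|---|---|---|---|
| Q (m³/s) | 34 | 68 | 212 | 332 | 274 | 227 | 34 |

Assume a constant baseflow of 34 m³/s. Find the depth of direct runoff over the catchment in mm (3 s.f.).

Direct runoff: 0.0, 34.0, 178.0, 298.0, 240.0, 193.0, 0.0 m³/s; ΣQ_DR = 943.0 m³/s.
V = ΣQ_DR · Δt = 943.0 × 1800 s = 1.697 × 10^6 m³.
Over A = 46.9 km², depth = V / A = 36.2 mm.

d ≈ 36.2 mm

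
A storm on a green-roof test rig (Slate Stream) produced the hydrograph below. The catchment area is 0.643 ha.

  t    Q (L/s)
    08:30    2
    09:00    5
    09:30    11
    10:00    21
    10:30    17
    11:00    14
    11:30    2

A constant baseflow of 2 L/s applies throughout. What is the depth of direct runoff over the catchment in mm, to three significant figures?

d ≈ 16.2 mm

Direct runoff: 0.0, 3.0, 9.0, 19.0, 15.0, 12.0, 0.0 L/s; ΣQ_DR = 58.00 L/s.
V = ΣQ_DR · Δt = 58.00 × 1800 s = 1.044 × 10^5 L.
Over A = 0.643 ha, depth = V / A = 16.2 mm.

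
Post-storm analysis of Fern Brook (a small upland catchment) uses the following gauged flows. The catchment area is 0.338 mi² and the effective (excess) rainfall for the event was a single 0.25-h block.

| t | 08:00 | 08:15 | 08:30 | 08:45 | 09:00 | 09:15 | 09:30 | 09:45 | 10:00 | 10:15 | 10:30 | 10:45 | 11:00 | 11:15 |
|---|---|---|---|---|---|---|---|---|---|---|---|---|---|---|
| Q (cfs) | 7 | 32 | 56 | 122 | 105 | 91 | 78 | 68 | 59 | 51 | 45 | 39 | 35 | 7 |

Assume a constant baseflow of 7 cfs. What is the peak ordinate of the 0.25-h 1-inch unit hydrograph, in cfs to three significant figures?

Direct runoff: 0.0, 25.0, 49.0, 115.0, 98.0, 84.0, 71.0, 61.0, 52.0, 44.0, 38.0, 32.0, 28.0, 0.0 cfs; ΣQ_DR = 697.0 cfs, peak = 115.0 cfs.
Runoff depth d = ΣQ_DR·Δt / A = 697.0 × 900 / (0.338 mi²) = 0.7989 in.
The 1-inch UH is the DRH scaled by (1 in)/d, so U_p = 115.0 × 1/0.7989 = 144 cfs.

U_p ≈ 144 cfs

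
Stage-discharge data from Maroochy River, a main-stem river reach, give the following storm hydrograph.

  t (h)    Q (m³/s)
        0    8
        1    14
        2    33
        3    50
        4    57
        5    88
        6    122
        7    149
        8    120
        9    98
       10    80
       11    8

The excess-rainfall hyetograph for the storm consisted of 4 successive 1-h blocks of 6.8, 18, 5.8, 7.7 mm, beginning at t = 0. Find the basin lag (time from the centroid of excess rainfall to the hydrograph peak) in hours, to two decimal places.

t_L ≈ 5.12 h

Centroid of excess rainfall: t_c = Σ P_i·t̄_i / ΣP_i = 1.8760 h (block centres at 0.5, 1.5, 2.5, 3.5 h).
Hydrograph peak occurs at t = 7 h, so basin lag t_L = 7 − 1.8760 = 5.12 h.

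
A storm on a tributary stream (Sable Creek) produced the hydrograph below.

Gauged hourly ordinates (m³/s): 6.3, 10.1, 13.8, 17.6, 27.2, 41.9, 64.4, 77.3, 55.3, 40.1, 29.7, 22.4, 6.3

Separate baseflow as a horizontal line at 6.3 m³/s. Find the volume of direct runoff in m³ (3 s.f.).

V ≈ 1.19 × 10^6 m³

Direct-runoff ordinates (Q − Q_b): 0.0, 3.8, 7.5, 11.3, 20.9, 35.6, 58.1, 71.0, 49.0, 33.8, 23.4, 16.1, 0.0 m³/s.
ΣQ_DR = 330.5 m³/s.
With Δt = 1 h = 3600 s, V = ΣQ_DR · Δt = 330.5 × 3600 = 1.19 × 10^6 m³.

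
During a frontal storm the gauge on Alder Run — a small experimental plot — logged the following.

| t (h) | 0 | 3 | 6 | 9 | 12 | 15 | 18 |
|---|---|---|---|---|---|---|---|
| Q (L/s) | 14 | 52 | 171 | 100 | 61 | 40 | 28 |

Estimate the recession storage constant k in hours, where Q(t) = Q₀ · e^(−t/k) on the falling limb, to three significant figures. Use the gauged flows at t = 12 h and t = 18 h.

k ≈ 7.71 h

On the falling limb, Q drops from 61 to 28 L/s between t = 12 h and t = 18 h (Δt = 6 h).
k = −Δt / ln(Q₂/Q₁) = −6 / ln(28/61) = 7.71 h.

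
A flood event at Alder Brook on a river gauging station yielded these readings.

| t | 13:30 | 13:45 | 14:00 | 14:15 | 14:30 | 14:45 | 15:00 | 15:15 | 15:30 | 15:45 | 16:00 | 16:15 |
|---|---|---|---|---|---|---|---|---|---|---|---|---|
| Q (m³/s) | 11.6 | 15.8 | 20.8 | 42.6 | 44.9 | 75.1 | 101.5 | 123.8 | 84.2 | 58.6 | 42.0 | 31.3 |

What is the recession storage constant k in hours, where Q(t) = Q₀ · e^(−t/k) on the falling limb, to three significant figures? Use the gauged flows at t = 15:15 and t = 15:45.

On the falling limb, Q drops from 123.8 to 58.6 m³/s between t = 15:15 and t = 15:45 (Δt = 0.5 h).
k = −Δt / ln(Q₂/Q₁) = −0.5 / ln(58.6/123.8) = 0.669 h.

k ≈ 0.669 h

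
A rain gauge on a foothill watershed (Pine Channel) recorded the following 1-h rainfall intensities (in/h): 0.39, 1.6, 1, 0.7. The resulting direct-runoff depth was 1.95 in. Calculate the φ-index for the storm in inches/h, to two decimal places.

Only the 3 blocks with intensity above φ contribute runoff: 1.6, 1, 0.7 in/h.
Σ(I−φ)·Δt = d  ⇒  (1.6+1+0.7 − 3φ)·1 = 1.95
φ = (3.300 − 1.95/1) / 3 = 0.45 in/h.

φ ≈ 0.45 in/h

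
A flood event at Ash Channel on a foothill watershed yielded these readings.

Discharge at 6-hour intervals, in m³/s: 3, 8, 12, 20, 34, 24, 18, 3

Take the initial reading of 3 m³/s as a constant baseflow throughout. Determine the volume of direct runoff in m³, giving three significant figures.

V ≈ 2.12 × 10^6 m³

Direct-runoff ordinates (Q − Q_b): 0.0, 5.0, 9.0, 17.0, 31.0, 21.0, 15.0, 0.0 m³/s.
ΣQ_DR = 98.00 m³/s.
With Δt = 6 h = 21600 s, V = ΣQ_DR · Δt = 98.00 × 21600 = 2.12 × 10^6 m³.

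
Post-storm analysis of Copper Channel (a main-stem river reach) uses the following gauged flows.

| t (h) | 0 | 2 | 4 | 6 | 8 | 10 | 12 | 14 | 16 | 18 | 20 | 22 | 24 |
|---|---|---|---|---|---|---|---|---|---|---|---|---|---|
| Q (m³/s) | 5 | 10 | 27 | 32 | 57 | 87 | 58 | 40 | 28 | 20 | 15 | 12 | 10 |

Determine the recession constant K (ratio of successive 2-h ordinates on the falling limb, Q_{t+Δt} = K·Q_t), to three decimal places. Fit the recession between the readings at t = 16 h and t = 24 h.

Using the recession-limb readings at t = 16 h and t = 24 h: Q falls from 28 to 10 m³/s over 4 intervals.
K = (Q₂/Q₁)^(1/4) = (10/28)^(1/4) = 0.773.

K ≈ 0.773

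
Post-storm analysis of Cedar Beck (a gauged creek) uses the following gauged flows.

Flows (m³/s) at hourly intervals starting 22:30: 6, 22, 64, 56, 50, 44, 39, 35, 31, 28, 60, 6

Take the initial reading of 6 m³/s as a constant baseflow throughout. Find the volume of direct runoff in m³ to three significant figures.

Direct-runoff ordinates (Q − Q_b): 0.0, 16.0, 58.0, 50.0, 44.0, 38.0, 33.0, 29.0, 25.0, 22.0, 54.0, 0.0 m³/s.
ΣQ_DR = 369.0 m³/s.
With Δt = 1 h = 3600 s, V = ΣQ_DR · Δt = 369.0 × 3600 = 1.33 × 10^6 m³.

V ≈ 1.33 × 10^6 m³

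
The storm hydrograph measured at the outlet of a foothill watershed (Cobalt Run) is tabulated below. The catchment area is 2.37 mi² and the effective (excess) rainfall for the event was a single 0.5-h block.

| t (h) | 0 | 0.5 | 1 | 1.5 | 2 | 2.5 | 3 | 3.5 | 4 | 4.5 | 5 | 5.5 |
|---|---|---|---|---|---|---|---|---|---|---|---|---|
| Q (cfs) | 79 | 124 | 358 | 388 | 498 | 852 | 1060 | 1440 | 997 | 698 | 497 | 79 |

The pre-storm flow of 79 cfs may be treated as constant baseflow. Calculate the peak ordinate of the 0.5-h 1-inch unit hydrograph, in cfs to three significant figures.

U_p ≈ 680 cfs

Direct runoff: 0.0, 45.0, 279.0, 309.0, 419.0, 773.0, 981.0, 1361.0, 918.0, 619.0, 418.0, 0.0 cfs; ΣQ_DR = 6122 cfs, peak = 1361.0 cfs.
Runoff depth d = ΣQ_DR·Δt / A = 6122 × 1800 / (2.37 mi²) = 2.001 in.
The 1-inch UH is the DRH scaled by (1 in)/d, so U_p = 1361.0 × 1/2.001 = 680 cfs.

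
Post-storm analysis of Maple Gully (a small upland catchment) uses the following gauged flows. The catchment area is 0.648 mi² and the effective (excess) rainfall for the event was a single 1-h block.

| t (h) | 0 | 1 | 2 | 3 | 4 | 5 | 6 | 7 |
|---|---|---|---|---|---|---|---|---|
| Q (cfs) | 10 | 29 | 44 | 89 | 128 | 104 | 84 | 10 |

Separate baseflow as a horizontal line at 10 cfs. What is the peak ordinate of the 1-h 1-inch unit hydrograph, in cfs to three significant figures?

U_p ≈ 118 cfs

Direct runoff: 0.0, 19.0, 34.0, 79.0, 118.0, 94.0, 74.0, 0.0 cfs; ΣQ_DR = 418.0 cfs, peak = 118.0 cfs.
Runoff depth d = ΣQ_DR·Δt / A = 418.0 × 3600 / (0.648 mi²) = 0.9996 in.
The 1-inch UH is the DRH scaled by (1 in)/d, so U_p = 118.0 × 1/0.9996 = 118 cfs.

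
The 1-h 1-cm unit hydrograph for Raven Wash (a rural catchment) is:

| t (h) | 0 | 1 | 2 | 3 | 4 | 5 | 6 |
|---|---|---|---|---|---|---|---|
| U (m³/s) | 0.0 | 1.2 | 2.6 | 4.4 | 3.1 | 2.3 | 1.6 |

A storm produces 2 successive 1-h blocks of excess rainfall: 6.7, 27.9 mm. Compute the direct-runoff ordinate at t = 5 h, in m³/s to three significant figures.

By discrete convolution, Q_j = Σ (P_i / 10 mm) · U_{j−i}.
At t = 5 h (j=5): Q = (6.7/10)·2.3 + (27.9/10)·3.1 = 10.2 m³/s.

Q ≈ 10.2 m³/s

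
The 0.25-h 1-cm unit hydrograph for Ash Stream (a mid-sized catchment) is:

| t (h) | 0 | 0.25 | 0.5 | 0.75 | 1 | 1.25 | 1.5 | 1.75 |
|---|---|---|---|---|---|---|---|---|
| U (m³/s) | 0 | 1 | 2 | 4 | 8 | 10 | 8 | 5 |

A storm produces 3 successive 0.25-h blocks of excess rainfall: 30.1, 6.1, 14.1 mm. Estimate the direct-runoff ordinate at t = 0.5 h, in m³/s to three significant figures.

Q ≈ 6.63 m³/s

By discrete convolution, Q_j = Σ (P_i / 10 mm) · U_{j−i}.
At t = 0.5 h (j=2): Q = (30.1/10)·2 + (6.1/10)·1 + (14.1/10)·0 = 6.63 m³/s.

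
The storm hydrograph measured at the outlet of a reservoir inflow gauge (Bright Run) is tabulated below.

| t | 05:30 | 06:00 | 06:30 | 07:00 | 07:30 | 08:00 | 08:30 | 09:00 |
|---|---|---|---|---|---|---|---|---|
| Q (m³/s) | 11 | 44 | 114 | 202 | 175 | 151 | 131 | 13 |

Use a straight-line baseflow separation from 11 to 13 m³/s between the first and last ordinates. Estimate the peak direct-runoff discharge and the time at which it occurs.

Subtracting baseflow gives direct-runoff ordinates: 0.00, 32.71, 102.43, 190.14, 162.86, 138.57, 118.29, 0.00 m³/s.
The maximum is 190.14 m³/s, occurring at the reading for t = 07:00.

Q_p = 190.14 m³/s at t = 07:00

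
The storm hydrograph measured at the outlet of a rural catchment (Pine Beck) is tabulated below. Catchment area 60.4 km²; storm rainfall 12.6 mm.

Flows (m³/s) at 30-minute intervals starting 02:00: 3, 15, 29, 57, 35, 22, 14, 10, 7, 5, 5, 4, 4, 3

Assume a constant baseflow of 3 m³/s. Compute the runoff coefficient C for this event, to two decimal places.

C ≈ 0.40

ΣQ_DR = 171.0 m³/s; V = ΣQ_DR·Δt = 3.078 × 10^5 m³.
Runoff depth d = V / A = 5.096 mm.
C = d / P = 5.096 / 12.6 = 0.40.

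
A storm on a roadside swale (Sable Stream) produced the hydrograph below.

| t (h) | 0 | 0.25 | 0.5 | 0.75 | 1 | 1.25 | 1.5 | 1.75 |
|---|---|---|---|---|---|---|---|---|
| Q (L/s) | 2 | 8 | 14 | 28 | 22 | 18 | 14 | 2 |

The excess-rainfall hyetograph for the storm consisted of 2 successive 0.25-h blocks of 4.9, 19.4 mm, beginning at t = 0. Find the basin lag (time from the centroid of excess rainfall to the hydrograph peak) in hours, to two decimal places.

Centroid of excess rainfall: t_c = Σ P_i·t̄_i / ΣP_i = 0.3246 h (block centres at 0.125, 0.375 h).
Hydrograph peak occurs at t = 0.75 h, so basin lag t_L = 0.75 − 0.3246 = 0.43 h.

t_L ≈ 0.43 h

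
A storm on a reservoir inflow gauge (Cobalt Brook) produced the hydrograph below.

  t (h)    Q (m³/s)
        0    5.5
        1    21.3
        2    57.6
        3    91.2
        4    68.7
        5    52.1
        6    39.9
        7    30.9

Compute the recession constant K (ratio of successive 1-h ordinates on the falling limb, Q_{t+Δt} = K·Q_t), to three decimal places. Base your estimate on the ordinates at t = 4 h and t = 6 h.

Using the recession-limb readings at t = 4 h and t = 6 h: Q falls from 68.7 to 39.9 m³/s over 2 intervals.
K = (Q₂/Q₁)^(1/2) = (39.9/68.7)^(1/2) = 0.762.

K ≈ 0.762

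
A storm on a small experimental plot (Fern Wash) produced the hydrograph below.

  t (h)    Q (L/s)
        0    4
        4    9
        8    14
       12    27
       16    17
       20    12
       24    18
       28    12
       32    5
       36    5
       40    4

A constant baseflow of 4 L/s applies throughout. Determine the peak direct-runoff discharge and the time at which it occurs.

Q_p = 23.0 L/s at t = 12 h

Subtracting baseflow gives direct-runoff ordinates: 0.0, 5.0, 10.0, 23.0, 13.0, 8.0, 14.0, 8.0, 1.0, 1.0, 0.0 L/s.
The maximum is 23.0 L/s, occurring at the reading for t = 12 h.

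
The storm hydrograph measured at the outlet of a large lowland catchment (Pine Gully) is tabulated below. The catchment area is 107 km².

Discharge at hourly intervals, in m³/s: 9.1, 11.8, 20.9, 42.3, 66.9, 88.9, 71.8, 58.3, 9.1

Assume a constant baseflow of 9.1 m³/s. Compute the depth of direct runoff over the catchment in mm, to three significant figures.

Direct runoff: 0.0, 2.7, 11.8, 33.2, 57.8, 79.8, 62.7, 49.2, 0.0 m³/s; ΣQ_DR = 297.2 m³/s.
V = ΣQ_DR · Δt = 297.2 × 3600 s = 1.070 × 10^6 m³.
Over A = 107 km², depth = V / A = 10.0 mm.

d ≈ 10.0 mm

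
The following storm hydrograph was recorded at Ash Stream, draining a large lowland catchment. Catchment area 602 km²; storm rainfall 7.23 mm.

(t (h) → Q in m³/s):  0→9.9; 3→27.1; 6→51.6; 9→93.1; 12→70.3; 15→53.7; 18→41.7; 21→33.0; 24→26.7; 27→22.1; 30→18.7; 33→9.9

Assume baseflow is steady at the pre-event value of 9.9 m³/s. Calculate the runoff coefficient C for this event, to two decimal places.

C ≈ 0.84

ΣQ_DR = 339.0 m³/s; V = ΣQ_DR·Δt = 3.661 × 10^6 m³.
Runoff depth d = V / A = 6.082 mm.
C = d / P = 6.082 / 7.23 = 0.84.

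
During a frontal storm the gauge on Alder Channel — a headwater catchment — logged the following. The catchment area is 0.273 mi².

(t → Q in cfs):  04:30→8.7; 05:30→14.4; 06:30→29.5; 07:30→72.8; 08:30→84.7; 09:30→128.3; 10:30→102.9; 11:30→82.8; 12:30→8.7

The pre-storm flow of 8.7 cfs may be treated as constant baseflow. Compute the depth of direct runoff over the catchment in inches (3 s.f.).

Direct runoff: 0.0, 5.7, 20.8, 64.1, 76.0, 119.6, 94.2, 74.1, 0.0 cfs; ΣQ_DR = 454.5 cfs.
V = ΣQ_DR · Δt = 454.5 × 3600 s = 1.636 × 10^6 ft³.
Over A = 0.273 mi², depth = V / A = 2.58 in.

d ≈ 2.58 in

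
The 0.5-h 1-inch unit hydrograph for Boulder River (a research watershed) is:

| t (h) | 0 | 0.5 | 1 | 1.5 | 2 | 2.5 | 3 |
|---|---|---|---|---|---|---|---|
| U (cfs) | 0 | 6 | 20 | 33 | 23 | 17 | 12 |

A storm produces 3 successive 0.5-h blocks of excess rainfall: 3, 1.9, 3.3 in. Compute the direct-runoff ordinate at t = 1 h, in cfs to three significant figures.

By discrete convolution, Q_j = Σ (P_i / 1 in) · U_{j−i}.
At t = 1 h (j=2): Q = (3/1)·20 + (1.9/1)·6 + (3.3/1)·0 = 71.4 cfs.

Q ≈ 71.4 cfs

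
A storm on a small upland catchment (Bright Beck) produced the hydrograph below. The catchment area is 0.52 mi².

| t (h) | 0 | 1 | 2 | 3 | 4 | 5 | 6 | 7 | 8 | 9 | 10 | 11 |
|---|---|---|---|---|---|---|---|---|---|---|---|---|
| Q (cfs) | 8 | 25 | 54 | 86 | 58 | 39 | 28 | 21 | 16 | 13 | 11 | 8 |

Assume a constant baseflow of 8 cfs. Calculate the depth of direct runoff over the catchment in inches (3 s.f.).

Direct runoff: 0.0, 17.0, 46.0, 78.0, 50.0, 31.0, 20.0, 13.0, 8.0, 5.0, 3.0, 0.0 cfs; ΣQ_DR = 271.0 cfs.
V = ΣQ_DR · Δt = 271.0 × 3600 s = 9.756 × 10^5 ft³.
Over A = 0.52 mi², depth = V / A = 0.808 in.

d ≈ 0.808 in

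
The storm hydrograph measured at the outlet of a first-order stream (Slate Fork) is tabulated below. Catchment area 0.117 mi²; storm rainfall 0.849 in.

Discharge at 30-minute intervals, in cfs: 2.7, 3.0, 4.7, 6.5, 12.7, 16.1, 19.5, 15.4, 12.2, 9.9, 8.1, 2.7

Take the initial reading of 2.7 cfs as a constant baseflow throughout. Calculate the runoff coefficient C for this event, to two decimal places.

C ≈ 0.63

ΣQ_DR = 81.10 cfs; V = ΣQ_DR·Δt = 1.460 × 10^5 ft³.
Runoff depth d = V / A = 0.5371 in.
C = d / P = 0.5371 / 0.849 = 0.63.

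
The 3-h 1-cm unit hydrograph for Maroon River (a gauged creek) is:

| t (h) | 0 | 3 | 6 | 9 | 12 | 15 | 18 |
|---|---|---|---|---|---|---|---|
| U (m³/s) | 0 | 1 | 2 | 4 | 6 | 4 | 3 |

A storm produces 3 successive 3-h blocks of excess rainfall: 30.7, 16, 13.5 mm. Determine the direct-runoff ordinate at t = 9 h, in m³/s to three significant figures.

Q ≈ 16.8 m³/s

By discrete convolution, Q_j = Σ (P_i / 10 mm) · U_{j−i}.
At t = 9 h (j=3): Q = (30.7/10)·4 + (16/10)·2 + (13.5/10)·1 = 16.8 m³/s.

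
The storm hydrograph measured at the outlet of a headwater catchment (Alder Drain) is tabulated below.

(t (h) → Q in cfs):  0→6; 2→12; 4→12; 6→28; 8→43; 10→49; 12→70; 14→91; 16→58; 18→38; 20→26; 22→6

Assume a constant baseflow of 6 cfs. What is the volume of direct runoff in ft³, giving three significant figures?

V ≈ 2.64 × 10^6 ft³

Direct-runoff ordinates (Q − Q_b): 0.0, 6.0, 6.0, 22.0, 37.0, 43.0, 64.0, 85.0, 52.0, 32.0, 20.0, 0.0 cfs.
ΣQ_DR = 367.0 cfs.
With Δt = 2 h = 7200 s, V = ΣQ_DR · Δt = 367.0 × 7200 = 2.64 × 10^6 ft³.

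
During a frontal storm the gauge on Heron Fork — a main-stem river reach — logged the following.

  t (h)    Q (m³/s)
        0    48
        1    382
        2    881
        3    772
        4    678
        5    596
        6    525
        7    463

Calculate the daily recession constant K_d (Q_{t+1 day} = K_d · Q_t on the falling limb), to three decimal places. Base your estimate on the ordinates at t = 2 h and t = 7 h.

Between t = 2 h and t = 7 h the flow falls from 881 to 463 m³/s over 5×1 h = 5 h.
Per-interval ratio K = (463/881)^(1/5) = 0.8793; K_d = K^(24/1) = 0.046.

K_d ≈ 0.046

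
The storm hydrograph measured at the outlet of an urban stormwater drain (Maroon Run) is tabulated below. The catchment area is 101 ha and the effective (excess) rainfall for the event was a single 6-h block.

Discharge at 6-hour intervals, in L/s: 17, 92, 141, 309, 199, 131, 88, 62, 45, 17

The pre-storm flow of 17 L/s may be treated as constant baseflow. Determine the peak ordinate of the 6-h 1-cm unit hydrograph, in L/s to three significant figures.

Direct runoff: 0.0, 75.0, 124.0, 292.0, 182.0, 114.0, 71.0, 45.0, 28.0, 0.0 L/s; ΣQ_DR = 931.0 L/s, peak = 292.0 L/s.
Runoff depth d = ΣQ_DR·Δt / A = 931.0 × 21600 / (101 ha) = 19.91 mm.
The 1-cm UH is the DRH scaled by (10 mm)/d, so U_p = 292.0 × 10/19.91 = 147 L/s.

U_p ≈ 147 L/s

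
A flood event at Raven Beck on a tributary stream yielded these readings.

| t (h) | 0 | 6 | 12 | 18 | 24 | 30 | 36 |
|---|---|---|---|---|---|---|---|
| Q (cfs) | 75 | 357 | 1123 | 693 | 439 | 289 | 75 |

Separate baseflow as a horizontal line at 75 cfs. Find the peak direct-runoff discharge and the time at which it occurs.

Q_p = 1048.0 cfs at t = 12 h

Subtracting baseflow gives direct-runoff ordinates: 0.0, 282.0, 1048.0, 618.0, 364.0, 214.0, 0.0 cfs.
The maximum is 1048.0 cfs, occurring at the reading for t = 12 h.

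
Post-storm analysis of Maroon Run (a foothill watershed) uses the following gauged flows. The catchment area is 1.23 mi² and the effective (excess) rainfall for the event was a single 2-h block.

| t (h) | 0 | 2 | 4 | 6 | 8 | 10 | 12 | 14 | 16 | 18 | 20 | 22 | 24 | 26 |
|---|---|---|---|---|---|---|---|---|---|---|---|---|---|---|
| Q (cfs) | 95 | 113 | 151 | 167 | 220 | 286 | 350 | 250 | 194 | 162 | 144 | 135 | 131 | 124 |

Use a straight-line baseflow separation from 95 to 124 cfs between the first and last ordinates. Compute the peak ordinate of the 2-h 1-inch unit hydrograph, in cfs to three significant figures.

Direct runoff: 0.00, 15.77, 51.54, 65.31, 116.08, 179.85, 241.62, 139.38, 81.15, 46.92, 26.69, 15.46, 9.23, 0.00 cfs; ΣQ_DR = 989.0 cfs, peak = 241.62 cfs.
Runoff depth d = ΣQ_DR·Δt / A = 989.0 × 7200 / (1.23 mi²) = 2.492 in.
The 1-inch UH is the DRH scaled by (1 in)/d, so U_p = 241.62 × 1/2.492 = 97.0 cfs.

U_p ≈ 97.0 cfs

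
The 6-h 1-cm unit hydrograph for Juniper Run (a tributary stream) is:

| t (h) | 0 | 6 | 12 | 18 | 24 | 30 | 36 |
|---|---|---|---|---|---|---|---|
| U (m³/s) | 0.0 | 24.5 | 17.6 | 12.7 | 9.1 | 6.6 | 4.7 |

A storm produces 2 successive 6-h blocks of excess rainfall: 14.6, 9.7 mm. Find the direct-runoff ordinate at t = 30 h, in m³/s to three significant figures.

By discrete convolution, Q_j = Σ (P_i / 10 mm) · U_{j−i}.
At t = 30 h (j=5): Q = (14.6/10)·6.6 + (9.7/10)·9.1 = 18.5 m³/s.

Q ≈ 18.5 m³/s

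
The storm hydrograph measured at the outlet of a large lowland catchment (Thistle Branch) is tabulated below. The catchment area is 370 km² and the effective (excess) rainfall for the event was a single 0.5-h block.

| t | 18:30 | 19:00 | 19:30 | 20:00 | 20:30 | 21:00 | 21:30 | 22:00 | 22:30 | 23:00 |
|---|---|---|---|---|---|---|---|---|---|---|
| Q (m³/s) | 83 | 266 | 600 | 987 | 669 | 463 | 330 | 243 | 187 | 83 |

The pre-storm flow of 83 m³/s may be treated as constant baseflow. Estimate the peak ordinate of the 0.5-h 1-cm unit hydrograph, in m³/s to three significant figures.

U_p ≈ 603 m³/s

Direct runoff: 0.0, 183.0, 517.0, 904.0, 586.0, 380.0, 247.0, 160.0, 104.0, 0.0 m³/s; ΣQ_DR = 3081 m³/s, peak = 904.0 m³/s.
Runoff depth d = ΣQ_DR·Δt / A = 3081 × 1800 / (370 km²) = 14.99 mm.
The 1-cm UH is the DRH scaled by (10 mm)/d, so U_p = 904.0 × 10/14.99 = 603 m³/s.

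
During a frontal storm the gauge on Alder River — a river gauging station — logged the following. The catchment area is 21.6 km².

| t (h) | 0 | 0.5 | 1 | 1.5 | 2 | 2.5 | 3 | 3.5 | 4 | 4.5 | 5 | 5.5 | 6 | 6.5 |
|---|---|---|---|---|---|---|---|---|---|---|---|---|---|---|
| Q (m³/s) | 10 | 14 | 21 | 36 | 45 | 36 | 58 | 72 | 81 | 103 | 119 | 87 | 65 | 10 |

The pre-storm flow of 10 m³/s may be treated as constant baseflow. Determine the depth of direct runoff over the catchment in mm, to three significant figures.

Direct runoff: 0.0, 4.0, 11.0, 26.0, 35.0, 26.0, 48.0, 62.0, 71.0, 93.0, 109.0, 77.0, 55.0, 0.0 m³/s; ΣQ_DR = 617.0 m³/s.
V = ΣQ_DR · Δt = 617.0 × 1800 s = 1.111 × 10^6 m³.
Over A = 21.6 km², depth = V / A = 51.4 mm.

d ≈ 51.4 mm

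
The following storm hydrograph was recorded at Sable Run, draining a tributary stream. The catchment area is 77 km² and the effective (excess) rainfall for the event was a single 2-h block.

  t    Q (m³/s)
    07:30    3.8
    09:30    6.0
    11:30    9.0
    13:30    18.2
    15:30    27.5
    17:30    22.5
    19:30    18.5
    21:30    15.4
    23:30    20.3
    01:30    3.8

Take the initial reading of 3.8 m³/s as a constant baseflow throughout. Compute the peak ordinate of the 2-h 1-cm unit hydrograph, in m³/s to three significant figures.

U_p ≈ 23.7 m³/s

Direct runoff: 0.0, 2.2, 5.2, 14.4, 23.7, 18.7, 14.7, 11.6, 16.5, 0.0 m³/s; ΣQ_DR = 107.0 m³/s, peak = 23.7 m³/s.
Runoff depth d = ΣQ_DR·Δt / A = 107.0 × 7200 / (77 km²) = 10.01 mm.
The 1-cm UH is the DRH scaled by (10 mm)/d, so U_p = 23.7 × 10/10.01 = 23.7 m³/s.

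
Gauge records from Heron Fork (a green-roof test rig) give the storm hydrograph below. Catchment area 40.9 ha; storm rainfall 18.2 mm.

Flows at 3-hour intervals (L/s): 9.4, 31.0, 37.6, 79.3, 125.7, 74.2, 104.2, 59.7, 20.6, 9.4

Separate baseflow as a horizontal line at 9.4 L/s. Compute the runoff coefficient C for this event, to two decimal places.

ΣQ_DR = 457.1 L/s; V = ΣQ_DR·Δt = 4.937 × 10^6 L.
Runoff depth d = V / A = 12.07 mm.
C = d / P = 12.07 / 18.2 = 0.66.

C ≈ 0.66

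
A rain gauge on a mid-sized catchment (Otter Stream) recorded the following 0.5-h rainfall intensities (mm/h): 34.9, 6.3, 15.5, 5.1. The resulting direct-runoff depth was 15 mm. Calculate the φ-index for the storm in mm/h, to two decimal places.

Only the 2 blocks with intensity above φ contribute runoff: 34.9, 15.5 mm/h.
Σ(I−φ)·Δt = d  ⇒  (34.9+15.5 − 2φ)·0.5 = 15
φ = (50.40 − 15/0.5) / 2 = 10.20 mm/h.

φ ≈ 10.20 mm/h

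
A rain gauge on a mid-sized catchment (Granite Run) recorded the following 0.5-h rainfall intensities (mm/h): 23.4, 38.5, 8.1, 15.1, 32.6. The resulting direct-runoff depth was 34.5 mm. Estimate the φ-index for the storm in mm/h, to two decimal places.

φ ≈ 10.15 mm/h

Only the 4 blocks with intensity above φ contribute runoff: 23.4, 38.5, 15.1, 32.6 mm/h.
Σ(I−φ)·Δt = d  ⇒  (23.4+38.5+15.1+32.6 − 4φ)·0.5 = 34.5
φ = (109.6 − 34.5/0.5) / 4 = 10.15 mm/h.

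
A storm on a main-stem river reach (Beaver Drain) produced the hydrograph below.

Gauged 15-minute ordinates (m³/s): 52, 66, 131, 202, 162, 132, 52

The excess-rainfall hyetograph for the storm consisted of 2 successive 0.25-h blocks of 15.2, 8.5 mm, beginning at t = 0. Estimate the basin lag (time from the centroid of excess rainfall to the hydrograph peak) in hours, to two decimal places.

Centroid of excess rainfall: t_c = Σ P_i·t̄_i / ΣP_i = 0.2147 h (block centres at 0.125, 0.375 h).
Hydrograph peak occurs at t = 0.75 h, so basin lag t_L = 0.75 − 0.2147 = 0.54 h.

t_L ≈ 0.54 h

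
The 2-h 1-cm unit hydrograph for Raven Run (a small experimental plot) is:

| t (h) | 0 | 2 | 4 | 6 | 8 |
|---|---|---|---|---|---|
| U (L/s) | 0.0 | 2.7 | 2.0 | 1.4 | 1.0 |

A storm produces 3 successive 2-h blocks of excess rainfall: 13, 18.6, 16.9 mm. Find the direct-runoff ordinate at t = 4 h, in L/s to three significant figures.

By discrete convolution, Q_j = Σ (P_i / 10 mm) · U_{j−i}.
At t = 4 h (j=2): Q = (13/10)·2.0 + (18.6/10)·2.7 + (16.9/10)·0.0 = 7.62 L/s.

Q ≈ 7.62 L/s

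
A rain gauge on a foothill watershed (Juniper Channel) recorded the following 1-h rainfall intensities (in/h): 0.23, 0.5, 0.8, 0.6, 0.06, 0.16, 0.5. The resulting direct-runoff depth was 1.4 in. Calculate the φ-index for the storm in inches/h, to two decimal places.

Only the 4 blocks with intensity above φ contribute runoff: 0.5, 0.8, 0.6, 0.5 in/h.
Σ(I−φ)·Δt = d  ⇒  (0.5+0.8+0.6+0.5 − 4φ)·1 = 1.4
φ = (2.400 − 1.4/1) / 4 = 0.25 in/h.

φ ≈ 0.25 in/h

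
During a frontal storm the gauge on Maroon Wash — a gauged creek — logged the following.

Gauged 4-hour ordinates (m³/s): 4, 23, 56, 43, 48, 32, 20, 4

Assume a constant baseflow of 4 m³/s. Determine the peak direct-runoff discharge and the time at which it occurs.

Q_p = 52.0 m³/s at t = 8 h

Subtracting baseflow gives direct-runoff ordinates: 0.0, 19.0, 52.0, 39.0, 44.0, 28.0, 16.0, 0.0 m³/s.
The maximum is 52.0 m³/s, occurring at the reading for t = 8 h.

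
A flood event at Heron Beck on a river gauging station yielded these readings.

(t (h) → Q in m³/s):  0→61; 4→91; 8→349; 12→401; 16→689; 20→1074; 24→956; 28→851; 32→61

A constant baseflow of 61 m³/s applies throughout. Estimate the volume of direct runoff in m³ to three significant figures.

Direct-runoff ordinates (Q − Q_b): 0.0, 30.0, 288.0, 340.0, 628.0, 1013.0, 895.0, 790.0, 0.0 m³/s.
ΣQ_DR = 3984 m³/s.
With Δt = 4 h = 14400 s, V = ΣQ_DR · Δt = 3984 × 14400 = 5.74 × 10^7 m³.

V ≈ 5.74 × 10^7 m³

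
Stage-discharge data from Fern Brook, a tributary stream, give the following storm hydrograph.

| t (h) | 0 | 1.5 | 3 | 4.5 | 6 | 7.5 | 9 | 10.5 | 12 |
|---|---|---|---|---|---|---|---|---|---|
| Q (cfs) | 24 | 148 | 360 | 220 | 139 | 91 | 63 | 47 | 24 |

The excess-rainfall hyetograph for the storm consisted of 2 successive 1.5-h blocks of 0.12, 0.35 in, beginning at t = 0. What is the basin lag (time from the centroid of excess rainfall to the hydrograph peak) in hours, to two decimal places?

Centroid of excess rainfall: t_c = Σ P_i·t̄_i / ΣP_i = 1.8670 h (block centres at 0.75, 2.25 h).
Hydrograph peak occurs at t = 3 h, so basin lag t_L = 3 − 1.8670 = 1.13 h.

t_L ≈ 1.13 h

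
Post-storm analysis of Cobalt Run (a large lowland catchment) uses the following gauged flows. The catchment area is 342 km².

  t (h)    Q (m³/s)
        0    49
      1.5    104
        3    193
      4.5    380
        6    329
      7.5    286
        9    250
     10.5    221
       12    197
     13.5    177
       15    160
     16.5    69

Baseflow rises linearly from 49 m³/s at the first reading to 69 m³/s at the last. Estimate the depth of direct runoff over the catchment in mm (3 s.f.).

d ≈ 27.0 mm

Direct runoff: 0.00, 53.18, 140.36, 325.55, 272.73, 227.91, 190.09, 159.27, 133.45, 111.64, 92.82, 0.00 m³/s; ΣQ_DR = 1707 m³/s.
V = ΣQ_DR · Δt = 1707 × 5400 s = 9.218 × 10^6 m³.
Over A = 342 km², depth = V / A = 27.0 mm.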